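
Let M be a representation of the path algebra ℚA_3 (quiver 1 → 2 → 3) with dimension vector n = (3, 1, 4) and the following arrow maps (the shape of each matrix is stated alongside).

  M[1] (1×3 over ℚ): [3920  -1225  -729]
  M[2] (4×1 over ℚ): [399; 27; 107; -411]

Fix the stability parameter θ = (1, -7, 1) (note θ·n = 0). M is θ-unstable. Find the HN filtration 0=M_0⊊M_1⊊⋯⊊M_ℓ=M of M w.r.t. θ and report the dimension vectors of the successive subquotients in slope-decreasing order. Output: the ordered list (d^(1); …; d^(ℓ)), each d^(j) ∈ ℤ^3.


Via rank(M_{q-1}∘⋯∘M_p): M ≅ I[1,1]^2, I[1,3], I[3,3]^3.
μ_θ-semistable layers: μ^(1)=1; μ^(2)=-3

((2, 0, 4); (1, 1, 0))


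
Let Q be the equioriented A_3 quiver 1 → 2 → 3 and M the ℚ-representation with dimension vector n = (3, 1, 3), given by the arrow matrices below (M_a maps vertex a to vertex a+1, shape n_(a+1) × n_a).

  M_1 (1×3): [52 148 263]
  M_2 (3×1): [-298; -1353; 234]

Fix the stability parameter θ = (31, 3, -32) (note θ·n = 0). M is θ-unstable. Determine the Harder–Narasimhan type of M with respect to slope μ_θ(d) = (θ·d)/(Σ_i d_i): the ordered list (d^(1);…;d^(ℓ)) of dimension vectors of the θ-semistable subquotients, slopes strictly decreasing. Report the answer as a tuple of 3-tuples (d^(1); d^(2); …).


Barcode: M ≅ I[1,1]^2, I[1,3], I[3,3]^2. HN layers by μ_θ (3 steps, strictly decreasing):
  μ^(1)=31; μ^(2)=2/3; μ^(3)=-32

((2, 0, 0); (1, 1, 1); (0, 0, 2))


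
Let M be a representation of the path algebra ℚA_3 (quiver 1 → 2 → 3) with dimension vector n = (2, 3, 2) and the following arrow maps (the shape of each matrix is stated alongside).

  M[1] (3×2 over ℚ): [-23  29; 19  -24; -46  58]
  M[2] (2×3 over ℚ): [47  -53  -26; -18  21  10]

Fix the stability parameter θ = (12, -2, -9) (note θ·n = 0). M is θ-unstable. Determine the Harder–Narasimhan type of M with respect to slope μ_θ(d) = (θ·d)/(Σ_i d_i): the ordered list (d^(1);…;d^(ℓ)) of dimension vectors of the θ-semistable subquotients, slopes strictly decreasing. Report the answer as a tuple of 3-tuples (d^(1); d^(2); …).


Barcode: M ≅ I[1,3]^2, I[2,2]. HN layers by μ_θ (2 steps, strictly decreasing):
  μ^(1)=1/3; μ^(2)=-2

((2, 2, 2); (0, 1, 0))


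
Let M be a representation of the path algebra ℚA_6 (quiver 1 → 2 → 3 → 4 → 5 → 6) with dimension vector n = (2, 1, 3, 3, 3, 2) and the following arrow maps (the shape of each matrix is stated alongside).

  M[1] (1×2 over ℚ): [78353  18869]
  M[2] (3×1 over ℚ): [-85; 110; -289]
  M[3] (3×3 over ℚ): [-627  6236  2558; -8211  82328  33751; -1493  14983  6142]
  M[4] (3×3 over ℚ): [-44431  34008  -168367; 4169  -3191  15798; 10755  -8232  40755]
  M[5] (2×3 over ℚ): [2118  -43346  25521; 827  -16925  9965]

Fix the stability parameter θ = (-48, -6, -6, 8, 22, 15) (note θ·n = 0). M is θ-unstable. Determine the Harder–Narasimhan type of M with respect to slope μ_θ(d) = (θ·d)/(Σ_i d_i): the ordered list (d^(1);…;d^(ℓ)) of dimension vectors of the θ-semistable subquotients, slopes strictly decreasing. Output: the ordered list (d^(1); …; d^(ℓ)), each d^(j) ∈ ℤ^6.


Barcode: M ≅ I[1,1], I[1,6], I[3,4], I[3,6], I[5,5]. HN layers by μ_θ (5 steps, strictly decreasing):
  μ^(1)=22; μ^(2)=37/2; μ^(3)=8; μ^(4)=-6; μ^(5)=-48

((0, 0, 0, 0, 1, 0); (0, 0, 0, 0, 2, 2); (0, 0, 0, 3, 0, 0); (0, 1, 3, 0, 0, 0); (2, 0, 0, 0, 0, 0))


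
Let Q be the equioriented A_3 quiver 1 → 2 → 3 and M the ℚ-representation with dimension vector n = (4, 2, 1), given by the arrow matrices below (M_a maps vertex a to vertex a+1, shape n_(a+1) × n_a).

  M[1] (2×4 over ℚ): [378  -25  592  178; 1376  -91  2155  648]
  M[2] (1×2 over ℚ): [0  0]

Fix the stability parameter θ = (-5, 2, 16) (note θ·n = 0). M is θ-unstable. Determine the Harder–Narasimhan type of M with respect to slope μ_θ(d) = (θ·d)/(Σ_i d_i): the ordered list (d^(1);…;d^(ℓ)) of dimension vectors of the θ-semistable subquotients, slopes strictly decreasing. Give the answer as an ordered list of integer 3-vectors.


Interval decomposition of M: I[1,1]^2, I[1,2]^2, I[3,3].
HN type (ℓ=3): μ^(1)=16; μ^(2)=2; μ^(3)=-5

((0, 0, 1); (0, 2, 0); (4, 0, 0))


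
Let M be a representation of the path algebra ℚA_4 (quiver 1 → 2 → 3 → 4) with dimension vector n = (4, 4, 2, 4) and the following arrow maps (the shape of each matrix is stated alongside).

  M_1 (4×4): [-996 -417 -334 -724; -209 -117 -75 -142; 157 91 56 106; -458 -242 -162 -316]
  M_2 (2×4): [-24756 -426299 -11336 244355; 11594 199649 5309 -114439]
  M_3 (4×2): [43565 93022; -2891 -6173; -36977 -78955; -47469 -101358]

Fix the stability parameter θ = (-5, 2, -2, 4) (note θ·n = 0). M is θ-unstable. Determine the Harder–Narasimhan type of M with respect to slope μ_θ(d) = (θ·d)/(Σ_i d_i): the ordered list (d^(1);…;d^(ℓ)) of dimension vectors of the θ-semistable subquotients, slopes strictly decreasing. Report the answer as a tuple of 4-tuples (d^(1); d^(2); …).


Via rank(M_{q-1}∘⋯∘M_p): M ≅ I[1,1], I[1,2], I[1,4]^2, I[2,2], I[4,4]^2.
μ_θ-semistable layers: μ^(1)=4; μ^(2)=2; μ^(3)=0; μ^(4)=-5

((0, 0, 0, 4); (0, 2, 0, 0); (0, 2, 2, 0); (4, 0, 0, 0))


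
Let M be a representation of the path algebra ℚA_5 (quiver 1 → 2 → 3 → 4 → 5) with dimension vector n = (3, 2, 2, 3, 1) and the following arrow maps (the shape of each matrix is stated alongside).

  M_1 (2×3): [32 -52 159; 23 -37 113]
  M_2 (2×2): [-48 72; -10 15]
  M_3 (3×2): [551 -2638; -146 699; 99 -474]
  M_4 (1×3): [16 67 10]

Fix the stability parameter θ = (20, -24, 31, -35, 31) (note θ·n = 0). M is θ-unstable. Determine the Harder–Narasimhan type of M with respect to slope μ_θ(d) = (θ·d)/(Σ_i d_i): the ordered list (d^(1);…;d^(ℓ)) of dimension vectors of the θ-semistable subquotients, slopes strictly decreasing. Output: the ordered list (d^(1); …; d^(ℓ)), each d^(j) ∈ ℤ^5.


Via rank(M_{q-1}∘⋯∘M_p): M ≅ I[1,1], I[1,2], I[1,5], I[3,4], I[4,4].
μ_θ-semistable layers: μ^(1)=31; μ^(2)=20; μ^(3)=-2; μ^(4)=-35

((0, 0, 0, 0, 1); (1, 0, 0, 0, 0); (2, 2, 2, 2, 0); (0, 0, 0, 1, 0))


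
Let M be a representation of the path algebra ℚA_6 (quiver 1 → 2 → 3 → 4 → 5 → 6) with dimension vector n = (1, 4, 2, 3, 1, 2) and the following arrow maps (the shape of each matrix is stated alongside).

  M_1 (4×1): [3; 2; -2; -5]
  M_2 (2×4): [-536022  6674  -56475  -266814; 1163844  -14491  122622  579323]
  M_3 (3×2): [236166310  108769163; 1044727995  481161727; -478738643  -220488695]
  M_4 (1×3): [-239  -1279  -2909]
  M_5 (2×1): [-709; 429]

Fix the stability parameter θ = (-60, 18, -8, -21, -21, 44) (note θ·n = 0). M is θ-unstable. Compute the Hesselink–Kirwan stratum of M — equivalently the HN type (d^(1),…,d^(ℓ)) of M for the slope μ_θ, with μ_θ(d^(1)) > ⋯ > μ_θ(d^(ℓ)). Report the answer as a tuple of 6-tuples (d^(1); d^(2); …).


Interval decomposition of M: I[1,6], I[2,2]^2, I[2,4], I[4,4], I[6,6].
HN type (ℓ=6): μ^(1)=44; μ^(2)=18; μ^(3)=-11/3; μ^(4)=-8; μ^(5)=-21; μ^(6)=-60

((0, 0, 0, 0, 0, 2); (0, 2, 0, 0, 0, 0); (0, 1, 1, 1, 0, 0); (0, 1, 1, 1, 1, 0); (0, 0, 0, 1, 0, 0); (1, 0, 0, 0, 0, 0))


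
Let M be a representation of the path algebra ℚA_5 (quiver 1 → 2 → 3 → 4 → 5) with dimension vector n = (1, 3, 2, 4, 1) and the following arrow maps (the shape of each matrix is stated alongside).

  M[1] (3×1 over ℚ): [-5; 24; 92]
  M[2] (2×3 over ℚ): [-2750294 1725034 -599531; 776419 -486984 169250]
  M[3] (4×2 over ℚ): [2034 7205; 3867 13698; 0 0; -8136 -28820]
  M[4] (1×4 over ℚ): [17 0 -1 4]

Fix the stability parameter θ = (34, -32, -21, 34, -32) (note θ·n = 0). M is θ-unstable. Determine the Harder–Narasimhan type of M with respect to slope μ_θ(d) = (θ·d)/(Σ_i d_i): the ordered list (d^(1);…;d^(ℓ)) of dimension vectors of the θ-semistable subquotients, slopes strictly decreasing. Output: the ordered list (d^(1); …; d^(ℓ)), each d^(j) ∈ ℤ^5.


Interval decomposition of M: I[1,5], I[2,2], I[2,4], I[4,4]^2.
HN type (ℓ=5): μ^(1)=34; μ^(2)=1; μ^(3)=-19/3; μ^(4)=-21; μ^(5)=-32

((0, 0, 0, 3, 0); (0, 0, 0, 1, 1); (1, 1, 1, 0, 0); (0, 0, 1, 0, 0); (0, 2, 0, 0, 0))


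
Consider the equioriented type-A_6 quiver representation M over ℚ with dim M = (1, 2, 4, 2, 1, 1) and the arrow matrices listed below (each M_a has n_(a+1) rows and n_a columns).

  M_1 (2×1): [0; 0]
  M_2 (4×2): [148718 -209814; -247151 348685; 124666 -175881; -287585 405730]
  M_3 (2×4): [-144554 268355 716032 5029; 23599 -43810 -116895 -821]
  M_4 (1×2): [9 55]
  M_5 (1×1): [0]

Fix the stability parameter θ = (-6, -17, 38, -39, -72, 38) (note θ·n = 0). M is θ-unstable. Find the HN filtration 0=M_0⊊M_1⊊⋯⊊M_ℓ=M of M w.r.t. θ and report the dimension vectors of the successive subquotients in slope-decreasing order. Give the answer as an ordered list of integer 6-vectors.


Interval decomposition of M: I[1,1], I[2,4], I[2,5], I[3,3]^2, I[6,6].
HN type (ℓ=5): μ^(1)=38; μ^(2)=-1/2; μ^(3)=-6; μ^(4)=-17; μ^(5)=-45/2

((0, 0, 2, 0, 0, 1); (0, 0, 1, 1, 0, 0); (1, 0, 0, 0, 0, 0); (0, 1, 0, 0, 0, 0); (0, 1, 1, 1, 1, 0))


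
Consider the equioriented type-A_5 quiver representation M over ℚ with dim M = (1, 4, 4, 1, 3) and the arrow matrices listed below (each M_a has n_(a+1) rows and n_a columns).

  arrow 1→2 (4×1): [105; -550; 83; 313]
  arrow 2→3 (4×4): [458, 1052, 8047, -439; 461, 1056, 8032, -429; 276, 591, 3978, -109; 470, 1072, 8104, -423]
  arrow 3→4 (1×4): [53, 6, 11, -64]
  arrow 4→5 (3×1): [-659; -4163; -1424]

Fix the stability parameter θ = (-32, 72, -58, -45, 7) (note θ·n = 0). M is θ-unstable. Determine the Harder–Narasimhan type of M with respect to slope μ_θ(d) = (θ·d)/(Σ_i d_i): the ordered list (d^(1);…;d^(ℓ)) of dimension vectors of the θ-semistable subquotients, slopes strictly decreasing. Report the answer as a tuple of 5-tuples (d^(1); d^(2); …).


Interval decomposition of M: I[1,5], I[2,3]^3, I[5,5]^2.
HN type (ℓ=3): μ^(1)=7; μ^(2)=-31/3; μ^(3)=-32

((0, 3, 3, 0, 3); (0, 1, 1, 1, 0); (1, 0, 0, 0, 0))


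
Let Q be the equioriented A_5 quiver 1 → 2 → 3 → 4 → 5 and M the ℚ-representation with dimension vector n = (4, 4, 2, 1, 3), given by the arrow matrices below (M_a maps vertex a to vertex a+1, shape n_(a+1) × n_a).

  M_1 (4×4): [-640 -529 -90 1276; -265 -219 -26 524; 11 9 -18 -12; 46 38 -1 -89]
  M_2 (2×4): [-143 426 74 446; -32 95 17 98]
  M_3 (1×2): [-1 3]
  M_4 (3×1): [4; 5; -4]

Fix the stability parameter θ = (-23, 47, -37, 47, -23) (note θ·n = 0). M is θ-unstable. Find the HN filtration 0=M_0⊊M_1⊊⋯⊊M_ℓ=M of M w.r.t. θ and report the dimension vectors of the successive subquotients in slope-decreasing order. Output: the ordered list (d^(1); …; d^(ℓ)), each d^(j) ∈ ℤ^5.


Interval decomposition of M: I[1,2]^2, I[1,3], I[1,5], I[5,5]^2.
HN type (ℓ=4): μ^(1)=47; μ^(2)=12; μ^(3)=5; μ^(4)=-23

((0, 2, 0, 0, 0); (0, 0, 0, 1, 1); (0, 2, 2, 0, 0); (4, 0, 0, 0, 2))


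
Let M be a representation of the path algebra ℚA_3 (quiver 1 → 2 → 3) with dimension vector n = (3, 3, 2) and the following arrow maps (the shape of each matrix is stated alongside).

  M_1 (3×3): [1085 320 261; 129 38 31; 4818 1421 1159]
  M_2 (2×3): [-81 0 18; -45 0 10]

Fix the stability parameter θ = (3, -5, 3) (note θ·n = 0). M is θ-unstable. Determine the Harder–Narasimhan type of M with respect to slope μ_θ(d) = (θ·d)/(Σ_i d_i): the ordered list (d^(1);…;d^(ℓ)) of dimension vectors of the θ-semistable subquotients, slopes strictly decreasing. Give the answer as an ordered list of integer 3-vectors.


Via rank(M_{q-1}∘⋯∘M_p): M ≅ I[1,1], I[1,2], I[1,3], I[2,2], I[3,3].
μ_θ-semistable layers: μ^(1)=3; μ^(2)=-1; μ^(3)=-5

((1, 0, 2); (2, 2, 0); (0, 1, 0))


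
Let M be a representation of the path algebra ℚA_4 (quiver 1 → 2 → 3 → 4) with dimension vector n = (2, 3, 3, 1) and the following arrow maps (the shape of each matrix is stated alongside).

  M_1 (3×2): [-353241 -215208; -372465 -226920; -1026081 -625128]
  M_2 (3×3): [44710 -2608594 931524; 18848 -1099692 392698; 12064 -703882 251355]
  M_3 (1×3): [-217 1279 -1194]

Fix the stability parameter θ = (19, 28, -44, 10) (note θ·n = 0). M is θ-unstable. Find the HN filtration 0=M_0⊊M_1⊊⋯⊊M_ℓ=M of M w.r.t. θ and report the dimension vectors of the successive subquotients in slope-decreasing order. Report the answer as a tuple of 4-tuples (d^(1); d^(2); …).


Barcode: M ≅ I[1,1], I[1,3], I[2,2], I[2,4], I[3,3]. HN layers by μ_θ (6 steps, strictly decreasing):
  μ^(1)=28; μ^(2)=19; μ^(3)=10; μ^(4)=1; μ^(5)=-8; μ^(6)=-44

((0, 1, 0, 0); (1, 0, 0, 0); (0, 0, 0, 1); (1, 1, 1, 0); (0, 1, 1, 0); (0, 0, 1, 0))


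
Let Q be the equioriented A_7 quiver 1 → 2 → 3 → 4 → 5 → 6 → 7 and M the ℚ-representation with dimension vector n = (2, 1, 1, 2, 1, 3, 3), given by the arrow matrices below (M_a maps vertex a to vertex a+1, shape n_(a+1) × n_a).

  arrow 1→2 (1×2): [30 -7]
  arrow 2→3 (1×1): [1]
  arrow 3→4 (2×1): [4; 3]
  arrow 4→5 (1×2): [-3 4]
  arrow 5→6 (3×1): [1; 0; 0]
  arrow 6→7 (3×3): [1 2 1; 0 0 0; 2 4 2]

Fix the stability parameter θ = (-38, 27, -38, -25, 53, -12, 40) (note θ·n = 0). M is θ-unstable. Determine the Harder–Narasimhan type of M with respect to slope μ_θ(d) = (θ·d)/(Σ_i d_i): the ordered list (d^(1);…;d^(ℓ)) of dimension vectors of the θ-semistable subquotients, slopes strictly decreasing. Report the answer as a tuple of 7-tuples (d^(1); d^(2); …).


Barcode: M ≅ I[1,1], I[1,4], I[4,7], I[6,6]^2, I[7,7]^2. HN layers by μ_θ (5 steps, strictly decreasing):
  μ^(1)=40; μ^(2)=41/2; μ^(3)=-12; μ^(4)=-25; μ^(5)=-38

((0, 0, 0, 0, 0, 0, 3); (0, 0, 0, 0, 1, 1, 0); (0, 1, 1, 1, 0, 2, 0); (0, 0, 0, 1, 0, 0, 0); (2, 0, 0, 0, 0, 0, 0))


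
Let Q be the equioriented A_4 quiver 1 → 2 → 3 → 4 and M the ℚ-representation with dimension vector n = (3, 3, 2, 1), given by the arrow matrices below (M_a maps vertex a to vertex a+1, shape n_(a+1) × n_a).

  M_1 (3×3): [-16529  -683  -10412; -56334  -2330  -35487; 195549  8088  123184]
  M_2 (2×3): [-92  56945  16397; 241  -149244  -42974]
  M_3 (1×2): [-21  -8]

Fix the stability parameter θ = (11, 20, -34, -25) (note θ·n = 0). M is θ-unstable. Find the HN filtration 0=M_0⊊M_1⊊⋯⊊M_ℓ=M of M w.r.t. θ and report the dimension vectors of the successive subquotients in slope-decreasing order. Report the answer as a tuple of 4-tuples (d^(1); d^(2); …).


Interval decomposition of M: I[1,2], I[1,3], I[1,4].
HN type (ℓ=4): μ^(1)=20; μ^(2)=11; μ^(3)=-1; μ^(4)=-7

((0, 1, 0, 0); (1, 0, 0, 0); (1, 1, 1, 0); (1, 1, 1, 1))


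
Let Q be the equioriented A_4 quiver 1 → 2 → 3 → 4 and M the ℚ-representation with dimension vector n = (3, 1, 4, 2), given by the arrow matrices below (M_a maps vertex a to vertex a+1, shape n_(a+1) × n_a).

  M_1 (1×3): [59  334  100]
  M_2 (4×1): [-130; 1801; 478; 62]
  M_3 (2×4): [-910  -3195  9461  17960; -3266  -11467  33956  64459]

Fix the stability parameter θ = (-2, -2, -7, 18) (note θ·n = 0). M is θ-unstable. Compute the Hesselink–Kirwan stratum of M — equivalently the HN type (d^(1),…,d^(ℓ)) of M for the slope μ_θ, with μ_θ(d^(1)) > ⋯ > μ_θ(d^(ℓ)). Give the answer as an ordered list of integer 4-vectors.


Interval decomposition of M: I[1,1]^2, I[1,4], I[3,3]^2, I[3,4].
HN type (ℓ=4): μ^(1)=18; μ^(2)=-2; μ^(3)=-11/3; μ^(4)=-7

((0, 0, 0, 2); (2, 0, 0, 0); (1, 1, 1, 0); (0, 0, 3, 0))


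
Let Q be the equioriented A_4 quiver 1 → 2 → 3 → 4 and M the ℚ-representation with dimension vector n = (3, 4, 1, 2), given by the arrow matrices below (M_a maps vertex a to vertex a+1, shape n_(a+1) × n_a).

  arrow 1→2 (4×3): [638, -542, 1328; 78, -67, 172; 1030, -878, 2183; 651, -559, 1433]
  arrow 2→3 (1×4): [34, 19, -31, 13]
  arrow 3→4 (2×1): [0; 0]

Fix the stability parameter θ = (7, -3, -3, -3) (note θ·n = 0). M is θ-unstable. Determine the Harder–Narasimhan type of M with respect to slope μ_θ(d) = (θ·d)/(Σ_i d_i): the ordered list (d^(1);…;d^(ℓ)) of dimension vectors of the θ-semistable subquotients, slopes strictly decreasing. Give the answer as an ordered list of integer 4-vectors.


Barcode: M ≅ I[1,2]^2, I[1,3], I[2,2], I[4,4]^2. HN layers by μ_θ (3 steps, strictly decreasing):
  μ^(1)=2; μ^(2)=1/3; μ^(3)=-3

((2, 2, 0, 0); (1, 1, 1, 0); (0, 1, 0, 2))


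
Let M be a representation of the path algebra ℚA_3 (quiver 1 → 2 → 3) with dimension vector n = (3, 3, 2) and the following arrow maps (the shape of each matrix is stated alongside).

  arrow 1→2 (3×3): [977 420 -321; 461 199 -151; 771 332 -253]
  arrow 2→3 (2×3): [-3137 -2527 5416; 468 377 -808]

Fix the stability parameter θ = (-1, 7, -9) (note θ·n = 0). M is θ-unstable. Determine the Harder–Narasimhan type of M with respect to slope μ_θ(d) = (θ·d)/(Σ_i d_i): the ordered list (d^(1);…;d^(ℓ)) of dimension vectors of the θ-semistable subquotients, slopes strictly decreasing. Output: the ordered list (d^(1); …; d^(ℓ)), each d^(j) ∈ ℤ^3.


Barcode: M ≅ I[1,2], I[1,3]^2. HN layers by μ_θ (2 steps, strictly decreasing):
  μ^(1)=7; μ^(2)=-1

((0, 1, 0); (3, 2, 2))


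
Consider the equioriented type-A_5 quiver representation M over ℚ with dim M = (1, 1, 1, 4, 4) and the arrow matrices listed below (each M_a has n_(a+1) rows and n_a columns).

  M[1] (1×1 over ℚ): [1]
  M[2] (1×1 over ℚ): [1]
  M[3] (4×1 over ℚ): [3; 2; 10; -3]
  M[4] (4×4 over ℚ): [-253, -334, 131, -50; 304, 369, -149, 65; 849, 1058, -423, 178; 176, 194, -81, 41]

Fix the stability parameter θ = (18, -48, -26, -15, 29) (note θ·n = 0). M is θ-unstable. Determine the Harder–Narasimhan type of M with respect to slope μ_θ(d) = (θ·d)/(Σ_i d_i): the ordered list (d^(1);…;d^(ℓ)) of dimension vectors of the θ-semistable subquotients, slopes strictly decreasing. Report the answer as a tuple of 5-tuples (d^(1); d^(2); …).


Via rank(M_{q-1}∘⋯∘M_p): M ≅ I[1,5], I[4,5]^3.
μ_θ-semistable layers: μ^(1)=29; μ^(2)=-15; μ^(3)=-56/3

((0, 0, 0, 0, 4); (0, 0, 0, 4, 0); (1, 1, 1, 0, 0))


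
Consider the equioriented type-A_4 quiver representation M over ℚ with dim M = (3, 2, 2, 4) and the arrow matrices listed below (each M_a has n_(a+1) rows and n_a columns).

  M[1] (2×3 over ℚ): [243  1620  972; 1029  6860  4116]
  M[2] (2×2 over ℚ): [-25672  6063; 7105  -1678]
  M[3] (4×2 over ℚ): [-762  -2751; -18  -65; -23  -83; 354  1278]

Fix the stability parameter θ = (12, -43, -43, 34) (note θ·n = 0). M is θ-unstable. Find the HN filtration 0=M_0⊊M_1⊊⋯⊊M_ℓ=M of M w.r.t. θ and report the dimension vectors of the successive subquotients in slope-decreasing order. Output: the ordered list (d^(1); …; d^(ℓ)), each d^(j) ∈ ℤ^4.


Barcode: M ≅ I[1,1]^2, I[1,4], I[2,4], I[4,4]^2. HN layers by μ_θ (4 steps, strictly decreasing):
  μ^(1)=34; μ^(2)=12; μ^(3)=-74/3; μ^(4)=-43

((0, 0, 0, 4); (2, 0, 0, 0); (1, 1, 1, 0); (0, 1, 1, 0))


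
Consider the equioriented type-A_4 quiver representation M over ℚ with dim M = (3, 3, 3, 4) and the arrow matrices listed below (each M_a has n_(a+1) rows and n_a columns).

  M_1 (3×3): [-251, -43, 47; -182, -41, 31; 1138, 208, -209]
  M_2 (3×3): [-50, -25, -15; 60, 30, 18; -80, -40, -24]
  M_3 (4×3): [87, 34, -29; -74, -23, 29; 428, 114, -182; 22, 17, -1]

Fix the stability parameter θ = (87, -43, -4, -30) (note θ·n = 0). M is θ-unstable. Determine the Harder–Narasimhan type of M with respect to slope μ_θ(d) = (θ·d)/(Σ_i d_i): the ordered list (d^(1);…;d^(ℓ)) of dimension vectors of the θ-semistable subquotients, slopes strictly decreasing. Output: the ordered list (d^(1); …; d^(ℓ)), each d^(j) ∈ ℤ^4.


Via rank(M_{q-1}∘⋯∘M_p): M ≅ I[1,2]^2, I[1,4], I[3,4]^2, I[4,4].
μ_θ-semistable layers: μ^(1)=22; μ^(2)=5/2; μ^(3)=-17; μ^(4)=-30

((2, 2, 0, 0); (1, 1, 1, 1); (0, 0, 2, 2); (0, 0, 0, 1))


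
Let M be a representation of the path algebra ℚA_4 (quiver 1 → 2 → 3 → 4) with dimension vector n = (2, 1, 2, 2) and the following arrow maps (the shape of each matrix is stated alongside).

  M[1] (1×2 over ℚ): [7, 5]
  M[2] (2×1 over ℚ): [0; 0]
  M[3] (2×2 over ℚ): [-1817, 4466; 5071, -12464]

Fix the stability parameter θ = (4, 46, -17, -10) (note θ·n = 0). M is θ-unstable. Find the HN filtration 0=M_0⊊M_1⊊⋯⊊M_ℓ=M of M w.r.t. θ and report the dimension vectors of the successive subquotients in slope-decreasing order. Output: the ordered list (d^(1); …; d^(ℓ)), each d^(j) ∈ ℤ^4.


Via rank(M_{q-1}∘⋯∘M_p): M ≅ I[1,1], I[1,2], I[3,4]^2.
μ_θ-semistable layers: μ^(1)=46; μ^(2)=4; μ^(3)=-10; μ^(4)=-17

((0, 1, 0, 0); (2, 0, 0, 0); (0, 0, 0, 2); (0, 0, 2, 0))


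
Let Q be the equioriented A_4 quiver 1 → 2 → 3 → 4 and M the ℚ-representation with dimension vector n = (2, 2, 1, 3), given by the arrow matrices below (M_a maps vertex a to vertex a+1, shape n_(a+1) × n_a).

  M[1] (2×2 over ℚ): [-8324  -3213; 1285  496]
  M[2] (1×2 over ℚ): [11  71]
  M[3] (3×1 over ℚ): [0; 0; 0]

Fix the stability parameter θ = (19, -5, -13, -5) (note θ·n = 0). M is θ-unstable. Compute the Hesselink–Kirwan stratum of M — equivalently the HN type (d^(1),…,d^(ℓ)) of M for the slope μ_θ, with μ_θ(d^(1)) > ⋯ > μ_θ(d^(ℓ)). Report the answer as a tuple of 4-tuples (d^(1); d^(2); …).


Barcode: M ≅ I[1,2], I[1,3], I[4,4]^3. HN layers by μ_θ (3 steps, strictly decreasing):
  μ^(1)=7; μ^(2)=1/3; μ^(3)=-5

((1, 1, 0, 0); (1, 1, 1, 0); (0, 0, 0, 3))


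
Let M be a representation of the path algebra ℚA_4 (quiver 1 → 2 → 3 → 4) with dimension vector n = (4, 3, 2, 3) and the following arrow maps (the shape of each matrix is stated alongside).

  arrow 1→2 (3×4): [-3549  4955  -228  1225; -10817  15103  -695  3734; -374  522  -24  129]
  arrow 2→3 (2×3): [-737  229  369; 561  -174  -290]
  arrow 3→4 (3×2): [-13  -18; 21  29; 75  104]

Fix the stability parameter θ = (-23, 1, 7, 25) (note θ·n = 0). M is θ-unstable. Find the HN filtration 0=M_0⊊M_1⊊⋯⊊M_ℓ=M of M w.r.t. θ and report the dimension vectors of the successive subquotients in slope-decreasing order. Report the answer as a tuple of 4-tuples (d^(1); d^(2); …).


Barcode: M ≅ I[1,1], I[1,2], I[1,4]^2, I[4,4]. HN layers by μ_θ (4 steps, strictly decreasing):
  μ^(1)=25; μ^(2)=7; μ^(3)=1; μ^(4)=-23

((0, 0, 0, 3); (0, 0, 2, 0); (0, 3, 0, 0); (4, 0, 0, 0))


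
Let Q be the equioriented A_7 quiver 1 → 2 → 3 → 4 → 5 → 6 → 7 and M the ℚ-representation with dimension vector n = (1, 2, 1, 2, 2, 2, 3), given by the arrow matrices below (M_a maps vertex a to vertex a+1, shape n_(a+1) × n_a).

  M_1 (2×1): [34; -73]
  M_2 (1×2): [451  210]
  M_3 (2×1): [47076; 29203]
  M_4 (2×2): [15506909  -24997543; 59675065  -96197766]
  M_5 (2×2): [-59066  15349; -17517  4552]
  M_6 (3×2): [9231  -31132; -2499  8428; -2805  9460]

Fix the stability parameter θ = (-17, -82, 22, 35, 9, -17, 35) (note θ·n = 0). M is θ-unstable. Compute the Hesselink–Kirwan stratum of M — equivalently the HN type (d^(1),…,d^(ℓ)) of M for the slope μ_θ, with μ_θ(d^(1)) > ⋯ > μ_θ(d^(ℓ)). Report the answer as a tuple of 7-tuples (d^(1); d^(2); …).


Via rank(M_{q-1}∘⋯∘M_p): M ≅ I[1,6], I[2,2], I[4,7], I[7,7]^2.
μ_θ-semistable layers: μ^(1)=35; μ^(2)=49/4; μ^(3)=9; μ^(4)=-99/2; μ^(5)=-82

((0, 0, 0, 0, 0, 0, 3); (0, 0, 1, 1, 1, 1, 0); (0, 0, 0, 1, 1, 1, 0); (1, 1, 0, 0, 0, 0, 0); (0, 1, 0, 0, 0, 0, 0))


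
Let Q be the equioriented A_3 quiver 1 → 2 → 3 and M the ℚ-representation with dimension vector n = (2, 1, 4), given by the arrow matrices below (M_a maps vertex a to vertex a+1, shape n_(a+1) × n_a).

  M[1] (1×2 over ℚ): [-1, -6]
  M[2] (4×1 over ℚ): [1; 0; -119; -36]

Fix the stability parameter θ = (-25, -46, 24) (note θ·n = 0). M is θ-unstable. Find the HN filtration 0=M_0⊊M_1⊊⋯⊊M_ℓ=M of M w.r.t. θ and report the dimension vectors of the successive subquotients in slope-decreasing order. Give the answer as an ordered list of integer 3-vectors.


Via rank(M_{q-1}∘⋯∘M_p): M ≅ I[1,1], I[1,3], I[3,3]^3.
μ_θ-semistable layers: μ^(1)=24; μ^(2)=-25; μ^(3)=-71/2

((0, 0, 4); (1, 0, 0); (1, 1, 0))


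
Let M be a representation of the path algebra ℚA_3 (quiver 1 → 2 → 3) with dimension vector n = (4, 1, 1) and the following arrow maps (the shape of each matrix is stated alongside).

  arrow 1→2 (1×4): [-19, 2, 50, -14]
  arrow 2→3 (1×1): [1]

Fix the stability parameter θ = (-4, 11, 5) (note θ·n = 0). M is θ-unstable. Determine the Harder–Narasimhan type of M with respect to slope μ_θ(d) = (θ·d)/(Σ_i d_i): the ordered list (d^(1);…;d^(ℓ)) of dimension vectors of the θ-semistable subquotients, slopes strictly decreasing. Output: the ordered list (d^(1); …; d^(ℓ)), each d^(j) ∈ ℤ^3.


Interval decomposition of M: I[1,1]^3, I[1,3].
HN type (ℓ=2): μ^(1)=8; μ^(2)=-4

((0, 1, 1); (4, 0, 0))


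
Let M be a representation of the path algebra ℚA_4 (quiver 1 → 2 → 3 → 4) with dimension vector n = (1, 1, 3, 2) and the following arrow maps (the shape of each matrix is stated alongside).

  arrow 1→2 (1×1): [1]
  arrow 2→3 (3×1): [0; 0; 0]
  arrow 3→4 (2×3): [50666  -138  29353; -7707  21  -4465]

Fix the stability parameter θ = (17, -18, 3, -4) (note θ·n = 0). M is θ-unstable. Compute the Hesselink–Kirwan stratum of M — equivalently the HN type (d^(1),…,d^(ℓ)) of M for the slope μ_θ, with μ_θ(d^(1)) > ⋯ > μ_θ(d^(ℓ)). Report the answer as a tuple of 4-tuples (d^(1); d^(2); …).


Interval decomposition of M: I[1,2], I[3,3], I[3,4]^2.
HN type (ℓ=2): μ^(1)=3; μ^(2)=-1/2

((0, 0, 1, 0); (1, 1, 2, 2))


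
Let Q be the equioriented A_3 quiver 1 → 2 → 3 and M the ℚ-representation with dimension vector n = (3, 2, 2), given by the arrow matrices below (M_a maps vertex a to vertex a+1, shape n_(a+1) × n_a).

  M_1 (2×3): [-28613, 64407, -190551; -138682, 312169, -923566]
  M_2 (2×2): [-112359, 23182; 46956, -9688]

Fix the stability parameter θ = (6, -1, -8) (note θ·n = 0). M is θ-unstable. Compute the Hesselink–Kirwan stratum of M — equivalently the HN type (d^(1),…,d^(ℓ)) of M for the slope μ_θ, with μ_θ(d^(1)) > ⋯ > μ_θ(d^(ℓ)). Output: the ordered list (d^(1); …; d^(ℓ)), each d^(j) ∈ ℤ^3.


Barcode: M ≅ I[1,1], I[1,2], I[1,3], I[3,3]. HN layers by μ_θ (4 steps, strictly decreasing):
  μ^(1)=6; μ^(2)=5/2; μ^(3)=-1; μ^(4)=-8

((1, 0, 0); (1, 1, 0); (1, 1, 1); (0, 0, 1))


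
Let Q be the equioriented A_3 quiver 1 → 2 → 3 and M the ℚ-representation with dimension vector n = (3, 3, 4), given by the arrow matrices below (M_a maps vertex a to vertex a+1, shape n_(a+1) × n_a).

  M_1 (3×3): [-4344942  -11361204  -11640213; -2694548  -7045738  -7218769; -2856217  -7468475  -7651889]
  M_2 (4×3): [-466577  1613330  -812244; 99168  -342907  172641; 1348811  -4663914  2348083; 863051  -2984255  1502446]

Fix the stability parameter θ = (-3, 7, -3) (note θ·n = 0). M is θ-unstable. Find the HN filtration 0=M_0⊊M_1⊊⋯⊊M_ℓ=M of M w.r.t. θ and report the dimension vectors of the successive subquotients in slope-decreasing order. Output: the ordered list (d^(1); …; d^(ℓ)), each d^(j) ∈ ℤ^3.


Via rank(M_{q-1}∘⋯∘M_p): M ≅ I[1,1], I[1,3]^2, I[2,3], I[3,3].
μ_θ-semistable layers: μ^(1)=2; μ^(2)=-3

((0, 3, 3); (3, 0, 1))


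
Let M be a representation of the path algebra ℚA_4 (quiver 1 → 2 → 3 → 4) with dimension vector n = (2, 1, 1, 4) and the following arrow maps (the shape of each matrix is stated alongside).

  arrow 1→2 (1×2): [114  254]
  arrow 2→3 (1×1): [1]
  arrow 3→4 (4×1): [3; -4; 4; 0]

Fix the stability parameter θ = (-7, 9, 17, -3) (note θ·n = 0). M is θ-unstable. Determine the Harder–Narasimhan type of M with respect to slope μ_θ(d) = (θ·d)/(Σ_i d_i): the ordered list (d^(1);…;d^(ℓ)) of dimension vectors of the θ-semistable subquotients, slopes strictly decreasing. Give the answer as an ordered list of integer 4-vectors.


Via rank(M_{q-1}∘⋯∘M_p): M ≅ I[1,1], I[1,4], I[4,4]^3.
μ_θ-semistable layers: μ^(1)=23/3; μ^(2)=-3; μ^(3)=-7

((0, 1, 1, 1); (0, 0, 0, 3); (2, 0, 0, 0))


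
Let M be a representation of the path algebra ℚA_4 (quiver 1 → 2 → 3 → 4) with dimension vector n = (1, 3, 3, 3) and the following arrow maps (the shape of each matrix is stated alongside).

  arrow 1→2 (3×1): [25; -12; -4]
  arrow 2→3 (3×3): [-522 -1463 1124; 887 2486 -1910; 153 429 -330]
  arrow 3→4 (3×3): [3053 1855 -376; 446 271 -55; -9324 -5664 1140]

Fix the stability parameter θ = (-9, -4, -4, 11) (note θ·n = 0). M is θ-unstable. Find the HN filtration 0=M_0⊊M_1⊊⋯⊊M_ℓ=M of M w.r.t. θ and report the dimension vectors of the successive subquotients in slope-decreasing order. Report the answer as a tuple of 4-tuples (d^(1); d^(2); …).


Barcode: M ≅ I[1,4], I[2,2], I[2,4], I[3,3], I[4,4]. HN layers by μ_θ (3 steps, strictly decreasing):
  μ^(1)=11; μ^(2)=-4; μ^(3)=-9

((0, 0, 0, 3); (0, 3, 3, 0); (1, 0, 0, 0))


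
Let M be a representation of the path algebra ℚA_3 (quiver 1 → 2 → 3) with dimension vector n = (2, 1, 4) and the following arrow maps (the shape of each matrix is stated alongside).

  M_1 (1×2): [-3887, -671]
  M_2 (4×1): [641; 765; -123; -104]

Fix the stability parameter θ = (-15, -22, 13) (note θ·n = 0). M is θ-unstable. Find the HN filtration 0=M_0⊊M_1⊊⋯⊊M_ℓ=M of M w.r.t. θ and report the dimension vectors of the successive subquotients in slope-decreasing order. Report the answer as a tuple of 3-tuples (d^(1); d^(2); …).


Interval decomposition of M: I[1,1], I[1,3], I[3,3]^3.
HN type (ℓ=3): μ^(1)=13; μ^(2)=-15; μ^(3)=-37/2

((0, 0, 4); (1, 0, 0); (1, 1, 0))


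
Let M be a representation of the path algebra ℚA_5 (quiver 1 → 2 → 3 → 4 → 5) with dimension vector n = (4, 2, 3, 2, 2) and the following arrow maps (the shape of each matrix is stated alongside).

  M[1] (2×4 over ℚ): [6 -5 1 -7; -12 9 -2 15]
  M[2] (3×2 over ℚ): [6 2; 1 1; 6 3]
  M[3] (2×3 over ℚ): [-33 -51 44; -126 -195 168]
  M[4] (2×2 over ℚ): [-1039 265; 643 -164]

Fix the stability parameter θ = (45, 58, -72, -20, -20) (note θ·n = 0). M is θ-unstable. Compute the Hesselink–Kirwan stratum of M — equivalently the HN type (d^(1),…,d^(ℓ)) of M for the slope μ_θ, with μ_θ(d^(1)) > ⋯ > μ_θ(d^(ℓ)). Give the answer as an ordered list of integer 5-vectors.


Barcode: M ≅ I[1,1]^2, I[1,3], I[1,5], I[3,5]. HN layers by μ_θ (5 steps, strictly decreasing):
  μ^(1)=45; μ^(2)=31/3; μ^(3)=-9/5; μ^(4)=-20; μ^(5)=-72

((2, 0, 0, 0, 0); (1, 1, 1, 0, 0); (1, 1, 1, 1, 1); (0, 0, 0, 1, 1); (0, 0, 1, 0, 0))


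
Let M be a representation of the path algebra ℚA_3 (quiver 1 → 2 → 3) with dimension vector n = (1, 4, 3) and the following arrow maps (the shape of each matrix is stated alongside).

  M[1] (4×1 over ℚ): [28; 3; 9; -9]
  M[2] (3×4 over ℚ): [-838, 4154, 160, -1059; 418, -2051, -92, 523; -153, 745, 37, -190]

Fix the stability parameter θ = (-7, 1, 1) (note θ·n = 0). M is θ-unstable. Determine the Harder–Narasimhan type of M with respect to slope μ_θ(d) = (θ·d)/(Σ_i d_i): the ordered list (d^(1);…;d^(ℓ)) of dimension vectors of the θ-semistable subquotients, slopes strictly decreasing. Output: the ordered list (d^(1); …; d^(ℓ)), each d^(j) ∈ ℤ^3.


Interval decomposition of M: I[1,3], I[2,2], I[2,3]^2.
HN type (ℓ=2): μ^(1)=1; μ^(2)=-7

((0, 4, 3); (1, 0, 0))


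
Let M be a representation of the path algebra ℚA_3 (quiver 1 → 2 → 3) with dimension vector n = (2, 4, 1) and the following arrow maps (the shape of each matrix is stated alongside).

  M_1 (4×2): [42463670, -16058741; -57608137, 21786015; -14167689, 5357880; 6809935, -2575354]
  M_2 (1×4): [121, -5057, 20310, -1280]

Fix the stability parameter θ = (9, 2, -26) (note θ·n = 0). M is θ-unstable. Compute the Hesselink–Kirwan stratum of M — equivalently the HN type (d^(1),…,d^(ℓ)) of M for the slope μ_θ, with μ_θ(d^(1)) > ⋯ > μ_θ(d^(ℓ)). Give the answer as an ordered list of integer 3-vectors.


Barcode: M ≅ I[1,2], I[1,3], I[2,2]^2. HN layers by μ_θ (3 steps, strictly decreasing):
  μ^(1)=11/2; μ^(2)=2; μ^(3)=-5

((1, 1, 0); (0, 2, 0); (1, 1, 1))


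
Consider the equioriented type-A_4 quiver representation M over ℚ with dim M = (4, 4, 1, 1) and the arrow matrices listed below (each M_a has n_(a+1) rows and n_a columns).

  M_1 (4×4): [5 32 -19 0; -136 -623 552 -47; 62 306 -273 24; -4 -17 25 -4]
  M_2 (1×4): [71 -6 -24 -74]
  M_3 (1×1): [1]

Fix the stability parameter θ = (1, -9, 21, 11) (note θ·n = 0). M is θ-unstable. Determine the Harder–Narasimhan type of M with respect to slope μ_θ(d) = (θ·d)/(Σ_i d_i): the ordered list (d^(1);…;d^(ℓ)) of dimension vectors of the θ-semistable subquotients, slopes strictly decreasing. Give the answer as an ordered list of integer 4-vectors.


Interval decomposition of M: I[1,2]^3, I[1,4].
HN type (ℓ=2): μ^(1)=16; μ^(2)=-4

((0, 0, 1, 1); (4, 4, 0, 0))


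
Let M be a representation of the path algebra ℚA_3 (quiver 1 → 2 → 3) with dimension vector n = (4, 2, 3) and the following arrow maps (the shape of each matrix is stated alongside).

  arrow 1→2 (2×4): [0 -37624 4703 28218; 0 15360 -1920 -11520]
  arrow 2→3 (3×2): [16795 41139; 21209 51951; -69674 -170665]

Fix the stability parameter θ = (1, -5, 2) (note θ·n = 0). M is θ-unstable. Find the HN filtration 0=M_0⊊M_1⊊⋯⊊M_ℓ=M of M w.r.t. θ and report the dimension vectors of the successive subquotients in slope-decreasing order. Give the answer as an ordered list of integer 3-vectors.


Barcode: M ≅ I[1,1]^3, I[1,3], I[2,3], I[3,3]. HN layers by μ_θ (4 steps, strictly decreasing):
  μ^(1)=2; μ^(2)=1; μ^(3)=-2; μ^(4)=-5

((0, 0, 3); (3, 0, 0); (1, 1, 0); (0, 1, 0))


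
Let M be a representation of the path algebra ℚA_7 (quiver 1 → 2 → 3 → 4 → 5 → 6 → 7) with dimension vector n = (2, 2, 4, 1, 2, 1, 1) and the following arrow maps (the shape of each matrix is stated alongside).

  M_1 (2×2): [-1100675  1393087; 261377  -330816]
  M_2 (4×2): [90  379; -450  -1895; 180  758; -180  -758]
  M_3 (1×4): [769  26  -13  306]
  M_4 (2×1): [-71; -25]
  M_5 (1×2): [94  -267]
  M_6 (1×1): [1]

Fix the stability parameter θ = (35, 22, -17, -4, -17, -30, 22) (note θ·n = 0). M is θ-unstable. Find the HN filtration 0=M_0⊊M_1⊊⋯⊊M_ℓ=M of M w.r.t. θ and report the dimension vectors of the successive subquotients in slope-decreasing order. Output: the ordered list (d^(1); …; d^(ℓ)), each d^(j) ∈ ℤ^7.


Interval decomposition of M: I[1,2], I[1,7], I[3,3]^3, I[5,5].
HN type (ℓ=4): μ^(1)=57/2; μ^(2)=22; μ^(3)=-11/6; μ^(4)=-17

((1, 1, 0, 0, 0, 0, 0); (0, 0, 0, 0, 0, 0, 1); (1, 1, 1, 1, 1, 1, 0); (0, 0, 3, 0, 1, 0, 0))


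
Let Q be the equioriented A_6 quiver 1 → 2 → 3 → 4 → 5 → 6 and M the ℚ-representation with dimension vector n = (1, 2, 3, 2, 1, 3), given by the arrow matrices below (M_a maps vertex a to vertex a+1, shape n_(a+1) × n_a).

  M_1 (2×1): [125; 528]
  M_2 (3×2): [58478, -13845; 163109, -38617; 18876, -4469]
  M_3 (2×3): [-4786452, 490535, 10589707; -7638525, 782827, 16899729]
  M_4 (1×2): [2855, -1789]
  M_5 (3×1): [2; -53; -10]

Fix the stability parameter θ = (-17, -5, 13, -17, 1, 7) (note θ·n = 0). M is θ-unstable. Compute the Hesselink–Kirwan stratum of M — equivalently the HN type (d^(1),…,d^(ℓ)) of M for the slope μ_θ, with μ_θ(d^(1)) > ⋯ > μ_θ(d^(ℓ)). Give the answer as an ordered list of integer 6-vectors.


Interval decomposition of M: I[1,4], I[2,6], I[3,3], I[6,6]^2.
HN type (ℓ=6): μ^(1)=13; μ^(2)=7; μ^(3)=1; μ^(4)=-2; μ^(5)=-5; μ^(6)=-17

((0, 0, 1, 0, 0, 0); (0, 0, 0, 0, 0, 3); (0, 0, 0, 0, 1, 0); (0, 0, 2, 2, 0, 0); (0, 2, 0, 0, 0, 0); (1, 0, 0, 0, 0, 0))


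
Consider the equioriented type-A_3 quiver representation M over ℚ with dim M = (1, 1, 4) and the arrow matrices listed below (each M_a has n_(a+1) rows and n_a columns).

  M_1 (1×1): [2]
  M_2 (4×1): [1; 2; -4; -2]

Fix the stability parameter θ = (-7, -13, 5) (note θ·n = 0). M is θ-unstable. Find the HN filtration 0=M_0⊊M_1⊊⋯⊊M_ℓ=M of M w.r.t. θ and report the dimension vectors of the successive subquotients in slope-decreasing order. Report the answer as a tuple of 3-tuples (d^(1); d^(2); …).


Via rank(M_{q-1}∘⋯∘M_p): M ≅ I[1,3], I[3,3]^3.
μ_θ-semistable layers: μ^(1)=5; μ^(2)=-10

((0, 0, 4); (1, 1, 0))


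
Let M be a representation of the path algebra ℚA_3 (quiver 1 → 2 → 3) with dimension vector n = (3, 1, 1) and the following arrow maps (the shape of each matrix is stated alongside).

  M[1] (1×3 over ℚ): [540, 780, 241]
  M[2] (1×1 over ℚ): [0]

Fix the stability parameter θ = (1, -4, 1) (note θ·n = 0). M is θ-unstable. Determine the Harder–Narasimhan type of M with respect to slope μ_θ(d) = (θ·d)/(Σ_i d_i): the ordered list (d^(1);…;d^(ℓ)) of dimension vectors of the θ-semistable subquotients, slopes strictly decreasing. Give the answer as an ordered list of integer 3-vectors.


Interval decomposition of M: I[1,1]^2, I[1,2], I[3,3].
HN type (ℓ=2): μ^(1)=1; μ^(2)=-3/2

((2, 0, 1); (1, 1, 0))


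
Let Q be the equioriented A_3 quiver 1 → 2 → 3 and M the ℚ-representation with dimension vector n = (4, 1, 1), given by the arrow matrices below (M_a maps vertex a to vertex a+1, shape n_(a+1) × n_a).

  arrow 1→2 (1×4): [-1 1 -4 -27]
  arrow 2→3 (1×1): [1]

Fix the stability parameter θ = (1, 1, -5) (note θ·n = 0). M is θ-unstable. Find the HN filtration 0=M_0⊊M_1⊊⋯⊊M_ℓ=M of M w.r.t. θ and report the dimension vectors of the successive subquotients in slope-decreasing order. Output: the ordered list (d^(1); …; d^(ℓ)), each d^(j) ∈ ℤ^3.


Barcode: M ≅ I[1,1]^3, I[1,3]. HN layers by μ_θ (2 steps, strictly decreasing):
  μ^(1)=1; μ^(2)=-1

((3, 0, 0); (1, 1, 1))


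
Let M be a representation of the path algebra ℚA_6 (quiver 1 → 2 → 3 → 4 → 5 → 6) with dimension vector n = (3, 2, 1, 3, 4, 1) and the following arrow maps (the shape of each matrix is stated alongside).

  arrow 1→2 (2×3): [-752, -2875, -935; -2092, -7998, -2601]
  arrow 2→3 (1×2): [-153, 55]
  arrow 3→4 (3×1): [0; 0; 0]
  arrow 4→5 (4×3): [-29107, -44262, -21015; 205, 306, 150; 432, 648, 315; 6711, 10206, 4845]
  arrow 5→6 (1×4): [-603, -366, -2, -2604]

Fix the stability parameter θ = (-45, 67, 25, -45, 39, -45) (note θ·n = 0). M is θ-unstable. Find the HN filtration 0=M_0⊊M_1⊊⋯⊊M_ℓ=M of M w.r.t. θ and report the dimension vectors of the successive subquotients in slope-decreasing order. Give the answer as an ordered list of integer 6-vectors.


Interval decomposition of M: I[1,1], I[1,2], I[1,3], I[4,4], I[4,5], I[4,6], I[5,5]^2.
HN type (ℓ=5): μ^(1)=67; μ^(2)=46; μ^(3)=39; μ^(4)=-3; μ^(5)=-45

((0, 1, 0, 0, 0, 0); (0, 1, 1, 0, 0, 0); (0, 0, 0, 0, 3, 0); (0, 0, 0, 0, 1, 1); (3, 0, 0, 3, 0, 0))


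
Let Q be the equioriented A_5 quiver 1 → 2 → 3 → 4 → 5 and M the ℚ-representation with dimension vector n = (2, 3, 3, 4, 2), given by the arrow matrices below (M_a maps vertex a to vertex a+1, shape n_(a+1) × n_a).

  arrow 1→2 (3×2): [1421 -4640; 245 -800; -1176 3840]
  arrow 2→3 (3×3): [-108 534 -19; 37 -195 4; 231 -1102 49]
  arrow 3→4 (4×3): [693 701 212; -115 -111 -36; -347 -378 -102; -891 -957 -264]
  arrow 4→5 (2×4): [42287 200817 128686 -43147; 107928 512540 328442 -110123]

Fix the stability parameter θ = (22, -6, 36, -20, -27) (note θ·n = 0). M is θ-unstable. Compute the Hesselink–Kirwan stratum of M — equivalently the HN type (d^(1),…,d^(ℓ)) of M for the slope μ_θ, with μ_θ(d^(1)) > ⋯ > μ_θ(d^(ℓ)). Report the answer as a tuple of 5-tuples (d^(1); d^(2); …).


Barcode: M ≅ I[1,1], I[1,3], I[2,4], I[2,5], I[4,4], I[4,5]. HN layers by μ_θ (7 steps, strictly decreasing):
  μ^(1)=36; μ^(2)=22; μ^(3)=8; μ^(4)=-11/3; μ^(5)=-6; μ^(6)=-20; μ^(7)=-47/2

((0, 0, 1, 0, 0); (1, 0, 0, 0, 0); (1, 1, 1, 1, 0); (0, 0, 1, 1, 1); (0, 2, 0, 0, 0); (0, 0, 0, 1, 0); (0, 0, 0, 1, 1))
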